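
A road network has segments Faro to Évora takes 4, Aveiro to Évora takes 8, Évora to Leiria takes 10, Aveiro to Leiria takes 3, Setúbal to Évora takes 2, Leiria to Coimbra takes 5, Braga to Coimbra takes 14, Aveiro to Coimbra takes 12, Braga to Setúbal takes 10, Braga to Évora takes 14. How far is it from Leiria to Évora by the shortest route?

10

Checking several routes:
Leiria→Évora: 10
Leiria→Aveiro→Évora: 3 + 8 = 11
Leiria→Coimbra→Braga→Setúbal→Évora: 5 + 14 + 10 + 2 = 31
Leiria→Coimbra→Braga→Évora: 5 + 14 + 14 = 33
Leiria→Aveiro→Coimbra→Braga→Setúbal→Évora: 3 + 12 + 14 + 10 + 2 = 41
Leiria→Coimbra→Aveiro→Évora: 5 + 12 + 8 = 25
Best route has total 10.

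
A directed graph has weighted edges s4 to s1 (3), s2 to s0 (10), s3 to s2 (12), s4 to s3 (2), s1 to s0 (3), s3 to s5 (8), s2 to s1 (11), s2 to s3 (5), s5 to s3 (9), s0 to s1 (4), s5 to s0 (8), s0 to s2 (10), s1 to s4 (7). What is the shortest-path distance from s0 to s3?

13

Paths from s0 to s3:
s0 → s2 → s3: 10 + 5 = 15
s0 → s1 → s4 → s3: 4 + 7 + 2 = 13
s0 → s2 → s1 → s4 → s3: 10 + 11 + 7 + 2 = 30
Shortest: 13.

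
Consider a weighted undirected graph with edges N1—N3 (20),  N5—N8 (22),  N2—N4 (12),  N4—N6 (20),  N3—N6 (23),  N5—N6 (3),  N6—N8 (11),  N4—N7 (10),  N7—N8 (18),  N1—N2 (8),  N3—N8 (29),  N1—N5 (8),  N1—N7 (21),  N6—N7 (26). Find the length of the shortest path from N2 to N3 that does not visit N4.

A few of the N2→N3 routes:
N2 -> N1 -> N5 -> N6 -> N8 -> N3: 8 + 8 + 3 + 11 + 29 = 59
N2 -> N1 -> N3: 8 + 20 = 28
N2 -> N1 -> N5 -> N8 -> N3: 8 + 8 + 22 + 29 = 67
N2 -> N1 -> N5 -> N6 -> N3: 8 + 8 + 3 + 23 = 42
Best route has total 28.

28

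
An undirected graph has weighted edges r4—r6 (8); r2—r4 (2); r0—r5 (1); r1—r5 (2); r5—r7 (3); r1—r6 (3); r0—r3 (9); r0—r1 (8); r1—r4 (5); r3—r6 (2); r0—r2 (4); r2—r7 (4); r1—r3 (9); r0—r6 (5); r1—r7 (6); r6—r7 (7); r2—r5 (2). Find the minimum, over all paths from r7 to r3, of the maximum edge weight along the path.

Checking several routes:
r7-r2-r5-r1-r6-r3: max(4, 2, 2, 3, 2) = 4
r7-r2-r4-r1-r6-r3: max(4, 2, 5, 3, 2) = 5
r7-r2-r0-r5-r1-r6-r3: max(4, 4, 1, 2, 3, 2) = 4
r7-r2-r5-r0-r6-r3: max(4, 2, 1, 5, 2) = 5
r7-r2-r0-r6-r3: max(4, 4, 5, 2) = 5
r7-r5-r1-r6-r3: max(3, 2, 3, 2) = 3
The minimum achievable maximum is 3.

3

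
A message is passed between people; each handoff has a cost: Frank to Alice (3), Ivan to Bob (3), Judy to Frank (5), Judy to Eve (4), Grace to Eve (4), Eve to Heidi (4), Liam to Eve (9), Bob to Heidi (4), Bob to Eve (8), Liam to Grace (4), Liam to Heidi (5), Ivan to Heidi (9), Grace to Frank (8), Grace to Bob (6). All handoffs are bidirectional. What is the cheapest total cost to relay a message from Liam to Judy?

12

Checking several routes:
Liam - Heidi - Bob - Eve - Judy: 5 + 4 + 8 + 4 = 21
Liam - Grace - Bob - Eve - Judy: 4 + 6 + 8 + 4 = 22
Liam - Eve - Judy: 9 + 4 = 13
Liam - Heidi - Eve - Judy: 5 + 4 + 4 = 13
Liam - Grace - Eve - Judy: 4 + 4 + 4 = 12
Liam - Grace - Frank - Judy: 4 + 8 + 5 = 17
The minimum is 12.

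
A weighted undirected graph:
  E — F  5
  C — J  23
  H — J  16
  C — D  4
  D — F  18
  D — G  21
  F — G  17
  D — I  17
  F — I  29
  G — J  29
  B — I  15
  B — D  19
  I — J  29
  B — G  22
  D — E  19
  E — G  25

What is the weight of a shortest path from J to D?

27

A few of the J→D routes:
J → G → D: 29 + 21 = 50
J → C → D: 23 + 4 = 27
J → I → B → D: 29 + 15 + 19 = 63
J → I → D: 29 + 17 = 46
Best route has total 27.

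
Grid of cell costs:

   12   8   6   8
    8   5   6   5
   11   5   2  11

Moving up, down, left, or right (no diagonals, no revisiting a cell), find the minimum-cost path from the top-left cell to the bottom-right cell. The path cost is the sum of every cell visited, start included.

Path r0c0 r0c1 r1c1 r2c1 r2c2 r2c3: 12 + 8 + 5 + 5 + 2 + 11 = 43.

43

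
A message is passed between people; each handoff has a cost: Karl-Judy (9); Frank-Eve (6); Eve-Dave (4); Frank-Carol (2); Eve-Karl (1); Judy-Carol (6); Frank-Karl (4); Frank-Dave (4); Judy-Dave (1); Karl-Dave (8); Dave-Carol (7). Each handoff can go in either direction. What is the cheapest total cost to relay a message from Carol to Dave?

6

A few of the Carol→Dave routes:
Carol→Frank→Eve→Dave: 2 + 6 + 4 = 12
Carol→Frank→Dave: 2 + 4 = 6
Carol→Dave: 7
Carol→Frank→Karl→Eve→Dave: 2 + 4 + 1 + 4 = 11
Carol→Judy→Dave: 6 + 1 = 7
Carol→Frank→Karl→Dave: 2 + 4 + 8 = 14
Best route has total 6.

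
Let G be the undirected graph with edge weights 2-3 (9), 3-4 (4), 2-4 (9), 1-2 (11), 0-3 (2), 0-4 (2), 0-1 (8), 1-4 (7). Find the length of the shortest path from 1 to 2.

11

Checking several routes:
1→0→3→2: 8 + 2 + 9 = 19
1→4→3→2: 7 + 4 + 9 = 20
1→2: 11
1→4→2: 7 + 9 = 16
1→0→4→2: 8 + 2 + 9 = 19
The minimum is 11.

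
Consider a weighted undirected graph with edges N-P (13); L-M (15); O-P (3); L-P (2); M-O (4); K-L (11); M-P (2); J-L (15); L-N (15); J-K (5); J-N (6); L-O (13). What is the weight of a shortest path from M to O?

4

A few of the M→O routes:
M → P → O: 2 + 3 = 5
M → P → N → L → O: 2 + 13 + 15 + 13 = 43
M → L → O: 15 + 13 = 28
M → O: 4
M → P → L → O: 2 + 2 + 13 = 17
M → L → P → O: 15 + 2 + 3 = 20
Best route has total 4.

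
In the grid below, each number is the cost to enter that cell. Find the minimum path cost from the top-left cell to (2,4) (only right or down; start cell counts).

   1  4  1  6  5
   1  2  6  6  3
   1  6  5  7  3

Take [0,0] -> [1,0] -> [1,1] -> [1,2] -> [1,3] -> [1,4] -> [2,4] for a total of 1 + 1 + 2 + 6 + 6 + 3 + 3 = 22.
(Top row then right column would cost 23.)

22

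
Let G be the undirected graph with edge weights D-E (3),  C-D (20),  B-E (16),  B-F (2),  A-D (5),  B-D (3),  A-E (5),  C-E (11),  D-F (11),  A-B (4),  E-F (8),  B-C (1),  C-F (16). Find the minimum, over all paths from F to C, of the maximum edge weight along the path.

Some routes from F to C:
F - B - C: max(2, 1) = 2
F - E - D - B - C: max(8, 3, 3, 1) = 8
F - E - A - D - B - C: max(8, 5, 5, 3, 1) = 8
F - E - D - A - B - C: max(8, 3, 5, 4, 1) = 8
F - E - A - B - C: max(8, 5, 4, 1) = 8
The minimum achievable maximum is 2.

2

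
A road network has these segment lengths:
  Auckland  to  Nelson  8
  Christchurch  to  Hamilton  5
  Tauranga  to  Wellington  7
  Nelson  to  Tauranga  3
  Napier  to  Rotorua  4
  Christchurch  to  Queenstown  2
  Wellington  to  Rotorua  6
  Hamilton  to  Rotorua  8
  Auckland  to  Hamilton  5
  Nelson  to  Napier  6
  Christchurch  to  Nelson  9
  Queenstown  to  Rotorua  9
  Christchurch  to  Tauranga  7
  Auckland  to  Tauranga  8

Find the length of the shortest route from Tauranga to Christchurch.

7

A few of the Tauranga→Christchurch routes:
Tauranga → Nelson → Christchurch: 3 + 9 = 12
Tauranga → Nelson → Auckland → Hamilton → Christchurch: 3 + 8 + 5 + 5 = 21
Tauranga → Christchurch: 7
Tauranga → Wellington → Rotorua → Queenstown → Christchurch: 7 + 6 + 9 + 2 = 24
Tauranga → Auckland → Hamilton → Christchurch: 8 + 5 + 5 = 18
The minimum is 7.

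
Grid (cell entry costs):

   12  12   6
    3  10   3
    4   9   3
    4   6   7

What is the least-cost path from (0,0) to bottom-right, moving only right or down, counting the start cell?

36

Take r0c0→r1c0→r2c0→r3c0→r3c1→r3c2 for a total of 12 + 3 + 4 + 4 + 6 + 7 = 36.
(Top row then right column would cost 43.)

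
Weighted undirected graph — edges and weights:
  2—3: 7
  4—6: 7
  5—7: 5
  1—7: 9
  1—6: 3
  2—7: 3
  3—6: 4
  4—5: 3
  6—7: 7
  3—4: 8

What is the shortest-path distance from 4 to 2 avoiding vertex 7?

Routes from 4 to 2 avoiding 7:
4→3→2: 8 + 7 = 15
4→6→3→2: 7 + 4 + 7 = 18
Best route has total 15.

15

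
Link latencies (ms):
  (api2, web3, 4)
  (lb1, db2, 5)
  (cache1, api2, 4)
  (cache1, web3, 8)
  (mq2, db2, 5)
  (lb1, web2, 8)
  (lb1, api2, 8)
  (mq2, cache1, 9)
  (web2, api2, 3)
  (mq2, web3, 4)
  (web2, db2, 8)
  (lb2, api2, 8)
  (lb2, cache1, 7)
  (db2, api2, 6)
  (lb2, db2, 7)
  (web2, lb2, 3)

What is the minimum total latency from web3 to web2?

7

Checking several routes:
web3 → cache1 → api2 → web2: 8 + 4 + 3 = 15
web3 → api2 → lb2 → web2: 4 + 8 + 3 = 15
web3 → api2 → web2: 4 + 3 = 7
web3 → mq2 → db2 → web2: 4 + 5 + 8 = 17
The minimum is 7 ms.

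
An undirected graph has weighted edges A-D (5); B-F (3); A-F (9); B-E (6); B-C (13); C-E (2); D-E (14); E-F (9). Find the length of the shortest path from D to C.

Checking several routes:
D -> A -> F -> B -> E -> C: 5 + 9 + 3 + 6 + 2 = 25
D -> E -> C: 14 + 2 = 16
D -> A -> F -> E -> C: 5 + 9 + 9 + 2 = 25
D -> A -> F -> B -> C: 5 + 9 + 3 + 13 = 30
Best route has total 16.

16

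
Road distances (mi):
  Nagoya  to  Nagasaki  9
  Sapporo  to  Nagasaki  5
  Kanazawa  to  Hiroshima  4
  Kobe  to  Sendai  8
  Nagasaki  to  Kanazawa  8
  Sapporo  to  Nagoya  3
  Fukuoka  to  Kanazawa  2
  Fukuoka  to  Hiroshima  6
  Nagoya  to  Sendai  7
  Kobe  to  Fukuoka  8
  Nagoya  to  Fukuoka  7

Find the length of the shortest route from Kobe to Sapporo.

18

Some routes from Kobe to Sapporo:
Kobe - Fukuoka - Nagoya - Sapporo: 8 + 7 + 3 = 18
Kobe - Sendai - Nagoya - Sapporo: 8 + 7 + 3 = 18
Kobe - Fukuoka - Nagoya - Nagasaki - Sapporo: 8 + 7 + 9 + 5 = 29
Kobe - Fukuoka - Kanazawa - Nagasaki - Nagoya - Sapporo: 8 + 2 + 8 + 9 + 3 = 30
Kobe - Sendai - Nagoya - Nagasaki - Sapporo: 8 + 7 + 9 + 5 = 29
Kobe - Fukuoka - Kanazawa - Nagasaki - Sapporo: 8 + 2 + 8 + 5 = 23
Best route has total 18 mi.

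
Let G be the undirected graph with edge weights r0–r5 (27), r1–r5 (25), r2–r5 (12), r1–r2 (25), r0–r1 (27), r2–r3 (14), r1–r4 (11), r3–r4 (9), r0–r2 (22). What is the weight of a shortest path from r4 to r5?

Some routes from r4 to r5:
r4 - r1 - r2 - r5: 11 + 25 + 12 = 48
r4 - r1 - r0 - r5: 11 + 27 + 27 = 65
r4 - r3 - r2 - r5: 9 + 14 + 12 = 35
r4 - r1 - r5: 11 + 25 = 36
Best route has total 35.

35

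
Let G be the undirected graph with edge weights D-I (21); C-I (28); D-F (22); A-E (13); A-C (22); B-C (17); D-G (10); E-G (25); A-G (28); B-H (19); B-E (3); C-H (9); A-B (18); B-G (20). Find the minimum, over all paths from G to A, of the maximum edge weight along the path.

Some routes from G to A:
G - B - A: max(20, 18) = 20
G - B - H - C - A: max(20, 19, 9, 22) = 22
G - B - C - A: max(20, 17, 22) = 22
G - B - E - A: max(20, 3, 13) = 20
Best route has worst link 20.

20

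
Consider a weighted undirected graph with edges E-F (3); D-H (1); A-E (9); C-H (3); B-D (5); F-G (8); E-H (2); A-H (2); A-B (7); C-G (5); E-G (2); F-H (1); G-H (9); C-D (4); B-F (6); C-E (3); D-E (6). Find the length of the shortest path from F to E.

3

Comparing a few candidate routes:
F→H→C→E: 1 + 3 + 3 = 7
F→H→E: 1 + 2 = 3
F→E: 3
Shortest: 3.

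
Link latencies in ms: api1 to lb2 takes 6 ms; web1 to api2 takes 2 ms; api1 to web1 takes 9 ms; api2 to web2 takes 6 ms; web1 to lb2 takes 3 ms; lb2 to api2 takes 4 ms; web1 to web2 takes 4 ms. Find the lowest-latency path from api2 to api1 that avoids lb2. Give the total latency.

Paths from api2 to api1 avoiding lb2:
api2-web1-api1: 2 + 9 = 11
api2-web2-web1-api1: 6 + 4 + 9 = 19
Best route has total 11 ms.

11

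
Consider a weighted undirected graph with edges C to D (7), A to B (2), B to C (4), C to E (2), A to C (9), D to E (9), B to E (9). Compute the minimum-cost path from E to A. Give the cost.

Routes from E to A:
E-B-C-A: 9 + 4 + 9 = 22
E-C-B-A: 2 + 4 + 2 = 8
E-B-A: 9 + 2 = 11
E-D-C-B-A: 9 + 7 + 4 + 2 = 22
E-C-A: 2 + 9 = 11
E-D-C-A: 9 + 7 + 9 = 25
Shortest: 8.

8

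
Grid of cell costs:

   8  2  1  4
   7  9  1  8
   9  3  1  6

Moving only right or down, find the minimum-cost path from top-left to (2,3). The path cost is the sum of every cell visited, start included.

Path (0,0) -> (0,1) -> (0,2) -> (1,2) -> (2,2) -> (2,3): 8 + 2 + 1 + 1 + 1 + 6 = 19.
For comparison, the top-then-right route costs 29.

19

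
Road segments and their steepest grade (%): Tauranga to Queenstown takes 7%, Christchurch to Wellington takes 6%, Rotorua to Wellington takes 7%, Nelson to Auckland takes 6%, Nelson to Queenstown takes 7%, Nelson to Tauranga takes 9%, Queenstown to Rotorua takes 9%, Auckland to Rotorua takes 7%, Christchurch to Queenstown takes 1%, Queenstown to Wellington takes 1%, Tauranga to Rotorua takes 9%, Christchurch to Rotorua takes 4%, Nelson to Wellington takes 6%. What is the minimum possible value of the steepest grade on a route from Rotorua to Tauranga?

Checking several routes:
Rotorua -> Auckland -> Nelson -> Wellington -> Queenstown -> Tauranga: max(7, 6, 6, 1, 7) = 7
Rotorua -> Auckland -> Nelson -> Wellington -> Christchurch -> Queenstown -> Tauranga: max(7, 6, 6, 6, 1, 7) = 7
Rotorua -> Wellington -> Queenstown -> Tauranga: max(7, 1, 7) = 7
Rotorua -> Wellington -> Nelson -> Queenstown -> Tauranga: max(7, 6, 7, 7) = 7
Rotorua -> Wellington -> Christchurch -> Queenstown -> Tauranga: max(7, 6, 1, 7) = 7
Best route has worst link 7%.

7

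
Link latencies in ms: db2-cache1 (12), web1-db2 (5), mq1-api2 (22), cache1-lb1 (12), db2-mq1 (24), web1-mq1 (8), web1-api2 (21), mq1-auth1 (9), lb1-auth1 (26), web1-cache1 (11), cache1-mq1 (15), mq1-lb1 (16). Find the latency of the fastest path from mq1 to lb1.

Comparing a few candidate routes:
mq1-auth1-lb1: 9 + 26 = 35
mq1-web1-cache1-lb1: 8 + 11 + 12 = 31
mq1-cache1-lb1: 15 + 12 = 27
mq1-lb1: 16
Shortest: 16 ms.

16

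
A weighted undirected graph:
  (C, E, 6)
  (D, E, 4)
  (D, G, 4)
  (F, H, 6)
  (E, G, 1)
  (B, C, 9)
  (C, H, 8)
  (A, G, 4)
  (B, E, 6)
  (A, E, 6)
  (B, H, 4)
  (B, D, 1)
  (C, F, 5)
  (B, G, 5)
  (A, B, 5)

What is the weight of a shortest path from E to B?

5

Checking several routes:
E - D - B: 4 + 1 = 5
E - B: 6
E - G - D - B: 1 + 4 + 1 = 6
E - G - B: 1 + 5 = 6
The minimum is 5.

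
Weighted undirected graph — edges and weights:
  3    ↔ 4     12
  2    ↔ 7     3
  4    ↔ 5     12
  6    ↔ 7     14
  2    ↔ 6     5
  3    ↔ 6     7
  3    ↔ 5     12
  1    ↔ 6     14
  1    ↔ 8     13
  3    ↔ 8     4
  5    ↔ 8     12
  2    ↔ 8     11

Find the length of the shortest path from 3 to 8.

4

A few of the 3→8 routes:
3→8: 4
3→5→8: 12 + 12 = 24
3→6→1→8: 7 + 14 + 13 = 34
3→6→2→8: 7 + 5 + 11 = 23
The minimum is 4.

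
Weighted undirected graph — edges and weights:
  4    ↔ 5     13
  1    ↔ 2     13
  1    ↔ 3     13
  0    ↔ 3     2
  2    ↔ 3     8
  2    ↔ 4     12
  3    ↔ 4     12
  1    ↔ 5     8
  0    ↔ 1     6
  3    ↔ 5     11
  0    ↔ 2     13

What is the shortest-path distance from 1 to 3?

8

A few of the 1→3 routes:
1 -> 2 -> 3: 13 + 8 = 21
1 -> 3: 13
1 -> 0 -> 3: 6 + 2 = 8
1 -> 5 -> 3: 8 + 11 = 19
Best route has total 8.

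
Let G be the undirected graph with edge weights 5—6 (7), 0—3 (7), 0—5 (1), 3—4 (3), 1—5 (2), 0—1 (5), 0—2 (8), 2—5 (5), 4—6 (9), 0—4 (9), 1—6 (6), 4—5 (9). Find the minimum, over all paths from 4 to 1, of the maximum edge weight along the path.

7

Comparing a few candidate routes:
4 -> 3 -> 0 -> 1: max(3, 7, 5) = 7
4 -> 3 -> 0 -> 2 -> 5 -> 6 -> 1: max(3, 7, 8, 5, 7, 6) = 8
4 -> 3 -> 0 -> 5 -> 1: max(3, 7, 1, 2) = 7
4 -> 3 -> 0 -> 5 -> 6 -> 1: max(3, 7, 1, 7, 6) = 7
Best route has worst link 7.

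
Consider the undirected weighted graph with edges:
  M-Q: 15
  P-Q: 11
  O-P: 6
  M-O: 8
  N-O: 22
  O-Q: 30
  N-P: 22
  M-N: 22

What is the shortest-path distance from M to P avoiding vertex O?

26

Paths from M to P avoiding O:
M→N→P: 22 + 22 = 44
M→Q→P: 15 + 11 = 26
The minimum is 26.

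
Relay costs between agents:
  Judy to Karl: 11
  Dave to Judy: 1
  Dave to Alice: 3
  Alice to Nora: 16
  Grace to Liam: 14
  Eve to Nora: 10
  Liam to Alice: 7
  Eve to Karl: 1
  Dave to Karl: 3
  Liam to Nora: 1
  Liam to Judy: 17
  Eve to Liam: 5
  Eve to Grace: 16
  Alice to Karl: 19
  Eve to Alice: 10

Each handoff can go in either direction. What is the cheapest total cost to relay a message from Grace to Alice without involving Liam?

23

Routes from Grace to Alice avoiding Liam:
Grace → Eve → Karl → Judy → Dave → Alice: 16 + 1 + 11 + 1 + 3 = 32
Grace → Eve → Karl → Alice: 16 + 1 + 19 = 36
Grace → Eve → Alice: 16 + 10 = 26
Grace → Eve → Nora → Alice: 16 + 10 + 16 = 42
Grace → Eve → Karl → Dave → Alice: 16 + 1 + 3 + 3 = 23
The minimum is 23.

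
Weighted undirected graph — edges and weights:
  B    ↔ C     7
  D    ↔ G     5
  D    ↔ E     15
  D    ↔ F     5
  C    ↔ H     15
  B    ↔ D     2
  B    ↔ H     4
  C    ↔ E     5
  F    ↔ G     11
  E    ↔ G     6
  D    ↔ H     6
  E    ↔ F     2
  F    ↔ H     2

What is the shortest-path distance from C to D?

9

A few of the C→D routes:
C - B - D: 7 + 2 = 9
C - E - F - H - B - D: 5 + 2 + 2 + 4 + 2 = 15
C - E - F - D: 5 + 2 + 5 = 12
C - E - F - H - D: 5 + 2 + 2 + 6 = 15
The minimum is 9.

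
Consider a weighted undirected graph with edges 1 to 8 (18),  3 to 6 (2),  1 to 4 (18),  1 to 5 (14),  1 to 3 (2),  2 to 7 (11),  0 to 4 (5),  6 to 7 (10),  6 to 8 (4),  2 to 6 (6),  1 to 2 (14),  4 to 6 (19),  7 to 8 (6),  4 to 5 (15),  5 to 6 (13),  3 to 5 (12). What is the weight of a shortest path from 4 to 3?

20

A few of the 4→3 routes:
4 -> 1 -> 3: 18 + 2 = 20
4 -> 5 -> 6 -> 3: 15 + 13 + 2 = 30
4 -> 6 -> 3: 19 + 2 = 21
4 -> 5 -> 3: 15 + 12 = 27
Best route has total 20.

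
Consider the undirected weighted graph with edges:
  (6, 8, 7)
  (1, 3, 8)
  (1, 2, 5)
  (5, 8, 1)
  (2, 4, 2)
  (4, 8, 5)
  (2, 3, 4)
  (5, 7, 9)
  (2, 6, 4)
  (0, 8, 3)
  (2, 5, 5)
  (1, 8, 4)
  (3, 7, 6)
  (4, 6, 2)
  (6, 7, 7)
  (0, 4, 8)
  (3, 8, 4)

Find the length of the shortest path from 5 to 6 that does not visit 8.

9

Comparing a few candidate routes:
5 → 7 → 6: 9 + 7 = 16
5 → 2 → 6: 5 + 4 = 9
5 → 2 → 4 → 6: 5 + 2 + 2 = 9
The minimum is 9.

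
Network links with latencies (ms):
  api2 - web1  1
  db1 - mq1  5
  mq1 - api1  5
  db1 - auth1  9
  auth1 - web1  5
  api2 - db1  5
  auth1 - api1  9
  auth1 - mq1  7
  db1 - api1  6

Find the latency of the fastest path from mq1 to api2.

A few of the mq1→api2 routes:
mq1 - db1 - api2: 5 + 5 = 10
mq1 - api1 - auth1 - web1 - api2: 5 + 9 + 5 + 1 = 20
mq1 - db1 - auth1 - web1 - api2: 5 + 9 + 5 + 1 = 20
mq1 - auth1 - web1 - api2: 7 + 5 + 1 = 13
mq1 - api1 - db1 - api2: 5 + 6 + 5 = 16
The minimum is 10 ms.

10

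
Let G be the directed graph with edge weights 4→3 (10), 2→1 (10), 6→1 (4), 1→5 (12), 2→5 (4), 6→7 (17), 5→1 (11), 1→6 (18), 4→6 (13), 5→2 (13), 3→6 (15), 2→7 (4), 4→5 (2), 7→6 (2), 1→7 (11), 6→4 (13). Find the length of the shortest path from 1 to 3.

Paths from 1 to 3:
1 → 5 → 2 → 7 → 6 → 4 → 3: 12 + 13 + 4 + 2 + 13 + 10 = 54
1 → 6 → 4 → 3: 18 + 13 + 10 = 41
1 → 7 → 6 → 4 → 3: 11 + 2 + 13 + 10 = 36
Shortest: 36.

36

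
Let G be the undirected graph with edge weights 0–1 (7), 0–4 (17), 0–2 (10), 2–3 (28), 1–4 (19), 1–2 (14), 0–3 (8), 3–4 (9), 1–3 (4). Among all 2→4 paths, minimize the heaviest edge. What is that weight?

10

Some routes from 2 to 4:
2 → 1 → 0 → 4: max(14, 7, 17) = 17
2 → 0 → 4: max(10, 17) = 17
2 → 0 → 3 → 4: max(10, 8, 9) = 10
2 → 1 → 0 → 3 → 4: max(14, 7, 8, 9) = 14
2 → 1 → 3 → 4: max(14, 4, 9) = 14
2 → 0 → 1 → 3 → 4: max(10, 7, 4, 9) = 10
Smallest bottleneck: 10.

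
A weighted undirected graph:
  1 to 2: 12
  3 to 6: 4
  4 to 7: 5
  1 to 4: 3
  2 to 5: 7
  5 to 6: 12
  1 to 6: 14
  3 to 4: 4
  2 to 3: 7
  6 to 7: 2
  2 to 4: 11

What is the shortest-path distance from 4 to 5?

Some routes from 4 to 5:
4 - 7 - 6 - 5: 5 + 2 + 12 = 19
4 - 3 - 6 - 5: 4 + 4 + 12 = 20
4 - 3 - 2 - 5: 4 + 7 + 7 = 18
4 - 2 - 5: 11 + 7 = 18
Best route has total 18.

18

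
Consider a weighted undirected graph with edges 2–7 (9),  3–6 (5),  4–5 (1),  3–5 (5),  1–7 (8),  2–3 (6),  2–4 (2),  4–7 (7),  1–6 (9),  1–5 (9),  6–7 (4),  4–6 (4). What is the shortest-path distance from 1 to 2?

12

A few of the 1→2 routes:
1 → 7 → 2: 8 + 9 = 17
1 → 6 → 4 → 2: 9 + 4 + 2 = 15
1 → 5 → 4 → 2: 9 + 1 + 2 = 12
Shortest: 12.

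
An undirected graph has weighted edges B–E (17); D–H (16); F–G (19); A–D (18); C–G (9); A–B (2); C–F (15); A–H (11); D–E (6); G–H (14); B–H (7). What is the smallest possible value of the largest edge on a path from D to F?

16

A few of the D→F routes:
D→H→G→C→F: max(16, 14, 9, 15) = 16
D→E→B→A→H→G→C→F: max(6, 17, 2, 11, 14, 9, 15) = 17
D→E→B→H→G→C→F: max(6, 17, 7, 14, 9, 15) = 17
Smallest bottleneck: 16.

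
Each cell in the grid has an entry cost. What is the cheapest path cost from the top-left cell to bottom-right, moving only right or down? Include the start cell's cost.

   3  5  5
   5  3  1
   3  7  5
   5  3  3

Path r0c0 r0c1 r1c1 r1c2 r2c2 r3c2: 3 + 5 + 3 + 1 + 5 + 3 = 20.

20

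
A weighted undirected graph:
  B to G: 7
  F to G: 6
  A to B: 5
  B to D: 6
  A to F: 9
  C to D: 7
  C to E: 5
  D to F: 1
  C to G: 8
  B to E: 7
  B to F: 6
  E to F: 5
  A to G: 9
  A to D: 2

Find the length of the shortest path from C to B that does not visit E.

13

A few of the C→B routes:
C → G → B: 8 + 7 = 15
C → D → F → B: 7 + 1 + 6 = 14
C → G → F → B: 8 + 6 + 6 = 20
C → G → F → D → B: 8 + 6 + 1 + 6 = 21
C → D → A → B: 7 + 2 + 5 = 14
C → D → B: 7 + 6 = 13
Best route has total 13.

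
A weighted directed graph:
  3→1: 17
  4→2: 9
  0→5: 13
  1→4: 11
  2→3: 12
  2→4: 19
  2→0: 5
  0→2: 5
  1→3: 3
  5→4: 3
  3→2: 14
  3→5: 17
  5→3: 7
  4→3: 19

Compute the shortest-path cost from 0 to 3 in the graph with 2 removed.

20

Paths from 0 to 3 avoiding 2:
0 → 5 → 4 → 3: 13 + 3 + 19 = 35
0 → 5 → 3: 13 + 7 = 20
Best route has total 20.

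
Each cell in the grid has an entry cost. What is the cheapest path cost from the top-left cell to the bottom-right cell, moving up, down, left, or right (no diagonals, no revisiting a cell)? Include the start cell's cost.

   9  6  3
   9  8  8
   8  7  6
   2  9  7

39

Cheapest: r0c0 r0c1 r0c2 r1c2 r2c2 r3c2
  9 + 6 + 3 + 8 + 6 + 7 = 39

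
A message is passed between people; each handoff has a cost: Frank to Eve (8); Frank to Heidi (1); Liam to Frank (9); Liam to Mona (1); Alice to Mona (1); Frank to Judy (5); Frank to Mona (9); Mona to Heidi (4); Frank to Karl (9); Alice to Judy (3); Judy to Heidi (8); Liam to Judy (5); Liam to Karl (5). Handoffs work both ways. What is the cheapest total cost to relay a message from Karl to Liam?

5

A few of the Karl→Liam routes:
Karl→Liam: 5
Karl→Frank→Liam: 9 + 9 = 18
Karl→Frank→Mona→Liam: 9 + 9 + 1 = 19
Karl→Frank→Judy→Alice→Mona→Liam: 9 + 5 + 3 + 1 + 1 = 19
Karl→Frank→Heidi→Mona→Liam: 9 + 1 + 4 + 1 = 15
Shortest: 5.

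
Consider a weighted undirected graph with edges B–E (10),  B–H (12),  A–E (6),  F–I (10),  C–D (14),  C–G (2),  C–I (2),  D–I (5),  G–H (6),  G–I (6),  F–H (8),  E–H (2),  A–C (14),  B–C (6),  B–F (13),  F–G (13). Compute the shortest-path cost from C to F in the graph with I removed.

Some routes from C to F avoiding I:
C -> G -> H -> F: 2 + 6 + 8 = 16
C -> B -> H -> F: 6 + 12 + 8 = 26
C -> G -> F: 2 + 13 = 15
C -> B -> F: 6 + 13 = 19
Shortest: 15.

15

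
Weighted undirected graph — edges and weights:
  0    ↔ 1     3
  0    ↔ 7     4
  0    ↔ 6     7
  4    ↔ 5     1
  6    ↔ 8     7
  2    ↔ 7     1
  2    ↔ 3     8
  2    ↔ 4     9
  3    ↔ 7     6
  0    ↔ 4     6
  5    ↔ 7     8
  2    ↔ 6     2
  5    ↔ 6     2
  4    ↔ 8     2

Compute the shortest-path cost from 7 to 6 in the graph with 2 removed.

10

Some routes from 7 to 6 avoiding 2:
7→0→6: 4 + 7 = 11
7→5→6: 8 + 2 = 10
7→5→4→8→6: 8 + 1 + 2 + 7 = 18
7→0→4→5→6: 4 + 6 + 1 + 2 = 13
Shortest: 10.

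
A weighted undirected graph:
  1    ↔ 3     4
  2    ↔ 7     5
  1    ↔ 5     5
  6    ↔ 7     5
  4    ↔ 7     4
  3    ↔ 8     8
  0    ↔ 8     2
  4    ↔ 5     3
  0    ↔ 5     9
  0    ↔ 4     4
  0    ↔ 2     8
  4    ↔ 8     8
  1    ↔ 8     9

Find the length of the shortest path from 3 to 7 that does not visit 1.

Comparing a few candidate routes:
3 → 8 → 0 → 2 → 7: 8 + 2 + 8 + 5 = 23
3 → 8 → 4 → 0 → 2 → 7: 8 + 8 + 4 + 8 + 5 = 33
3 → 8 → 4 → 7: 8 + 8 + 4 = 20
3 → 8 → 0 → 4 → 7: 8 + 2 + 4 + 4 = 18
3 → 8 → 0 → 5 → 4 → 7: 8 + 2 + 9 + 3 + 4 = 26
Best route has total 18.

18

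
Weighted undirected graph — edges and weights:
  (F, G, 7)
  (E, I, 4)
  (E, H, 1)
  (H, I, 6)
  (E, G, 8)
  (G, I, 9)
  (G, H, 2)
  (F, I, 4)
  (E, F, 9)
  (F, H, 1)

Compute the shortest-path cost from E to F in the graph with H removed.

Routes from E to F avoiding H:
E - I - F: 4 + 4 = 8
E - I - G - F: 4 + 9 + 7 = 20
E - G - I - F: 8 + 9 + 4 = 21
E - G - F: 8 + 7 = 15
E - F: 9
Best route has total 8.

8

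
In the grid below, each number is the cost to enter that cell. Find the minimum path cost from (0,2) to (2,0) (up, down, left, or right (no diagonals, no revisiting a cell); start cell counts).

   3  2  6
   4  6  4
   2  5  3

17

Best path: r0c2→r0c1→r0c0→r1c0→r2c0
Cost: 6 + 2 + 3 + 4 + 2 = 17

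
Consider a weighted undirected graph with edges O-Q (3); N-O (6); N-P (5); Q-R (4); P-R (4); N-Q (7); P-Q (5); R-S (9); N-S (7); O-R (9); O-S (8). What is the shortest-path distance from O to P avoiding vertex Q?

Candidate routes:
O → N → S → R → P: 6 + 7 + 9 + 4 = 26
O → R → P: 9 + 4 = 13
O → S → N → P: 8 + 7 + 5 = 20
O → S → R → P: 8 + 9 + 4 = 21
O → N → P: 6 + 5 = 11
O → R → S → N → P: 9 + 9 + 7 + 5 = 30
The minimum is 11.

11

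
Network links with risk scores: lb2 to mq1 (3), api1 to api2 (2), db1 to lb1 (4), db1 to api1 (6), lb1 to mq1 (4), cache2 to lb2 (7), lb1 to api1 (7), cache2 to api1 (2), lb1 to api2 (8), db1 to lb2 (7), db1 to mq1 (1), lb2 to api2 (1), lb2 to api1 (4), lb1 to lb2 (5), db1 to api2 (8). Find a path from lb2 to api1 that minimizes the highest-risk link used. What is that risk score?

Some routes from lb2 to api1:
lb2-mq1-db1-api1: max(3, 1, 6) = 6
lb2-lb1-mq1-db1-api1: max(5, 4, 1, 6) = 6
lb2-mq1-lb1-db1-api1: max(3, 4, 4, 6) = 6
lb2-api2-api1: max(1, 2) = 2
lb2-api1: max(4) = 4
lb2-lb1-db1-api1: max(5, 4, 6) = 6
The minimum achievable maximum is 2.

2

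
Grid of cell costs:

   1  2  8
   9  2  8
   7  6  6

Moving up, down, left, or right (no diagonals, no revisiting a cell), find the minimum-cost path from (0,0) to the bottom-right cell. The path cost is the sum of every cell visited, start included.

Take [0,0]→[0,1]→[1,1]→[2,1]→[2,2] for a total of 1 + 2 + 2 + 6 + 6 = 17.

17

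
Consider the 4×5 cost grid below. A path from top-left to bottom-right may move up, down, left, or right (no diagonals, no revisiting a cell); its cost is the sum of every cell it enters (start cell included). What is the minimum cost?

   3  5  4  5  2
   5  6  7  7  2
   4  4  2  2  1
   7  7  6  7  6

Cheapest: (0,0)→(1,0)→(2,0)→(2,1)→(2,2)→(2,3)→(2,4)→(3,4)
  3 + 5 + 4 + 4 + 2 + 2 + 1 + 6 = 27

27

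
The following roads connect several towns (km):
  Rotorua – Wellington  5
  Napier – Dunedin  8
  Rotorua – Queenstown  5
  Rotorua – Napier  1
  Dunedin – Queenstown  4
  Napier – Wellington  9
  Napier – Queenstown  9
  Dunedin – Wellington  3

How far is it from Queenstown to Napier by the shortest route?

6

Checking several routes:
Queenstown-Dunedin-Napier: 4 + 8 = 12
Queenstown-Dunedin-Wellington-Napier: 4 + 3 + 9 = 16
Queenstown-Rotorua-Wellington-Napier: 5 + 5 + 9 = 19
Queenstown-Napier: 9
Queenstown-Rotorua-Napier: 5 + 1 = 6
Queenstown-Dunedin-Wellington-Rotorua-Napier: 4 + 3 + 5 + 1 = 13
Best route has total 6 km.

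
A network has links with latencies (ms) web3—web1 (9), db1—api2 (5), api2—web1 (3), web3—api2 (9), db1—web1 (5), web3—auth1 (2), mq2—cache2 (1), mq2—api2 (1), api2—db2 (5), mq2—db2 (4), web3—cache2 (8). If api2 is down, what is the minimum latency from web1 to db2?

22

Routes from web1 to db2 avoiding api2:
web1 - web3 - cache2 - mq2 - db2: 9 + 8 + 1 + 4 = 22
Best route has total 22 ms.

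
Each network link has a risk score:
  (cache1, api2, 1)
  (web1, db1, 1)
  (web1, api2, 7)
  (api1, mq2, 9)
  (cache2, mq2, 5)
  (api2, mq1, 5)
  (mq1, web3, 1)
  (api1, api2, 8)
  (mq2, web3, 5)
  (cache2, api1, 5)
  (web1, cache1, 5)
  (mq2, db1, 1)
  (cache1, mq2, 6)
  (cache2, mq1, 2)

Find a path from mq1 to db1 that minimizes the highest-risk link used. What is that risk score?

5

Some routes from mq1 to db1:
mq1 -> cache2 -> mq2 -> cache1 -> web1 -> db1: max(2, 5, 6, 5, 1) = 6
mq1 -> api2 -> cache1 -> web1 -> db1: max(5, 1, 5, 1) = 5
mq1 -> cache2 -> mq2 -> db1: max(2, 5, 1) = 5
mq1 -> web3 -> mq2 -> db1: max(1, 5, 1) = 5
mq1 -> web3 -> mq2 -> cache1 -> web1 -> db1: max(1, 5, 6, 5, 1) = 6
Smallest bottleneck: 5.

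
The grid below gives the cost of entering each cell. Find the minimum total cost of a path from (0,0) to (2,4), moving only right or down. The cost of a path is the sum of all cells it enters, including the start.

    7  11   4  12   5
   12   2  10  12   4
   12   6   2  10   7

Take r0c0 -> r0c1 -> r1c1 -> r2c1 -> r2c2 -> r2c3 -> r2c4 for a total of 7 + 11 + 2 + 6 + 2 + 10 + 7 = 45.

45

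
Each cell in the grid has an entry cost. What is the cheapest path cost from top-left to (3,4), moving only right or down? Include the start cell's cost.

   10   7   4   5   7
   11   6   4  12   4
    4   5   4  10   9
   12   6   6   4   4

Cheapest: (0,0) (0,1) (0,2) (1,2) (2,2) (3,2) (3,3) (3,4)
  10 + 7 + 4 + 4 + 4 + 6 + 4 + 4 = 43
(Top row then right column would cost 50.)

43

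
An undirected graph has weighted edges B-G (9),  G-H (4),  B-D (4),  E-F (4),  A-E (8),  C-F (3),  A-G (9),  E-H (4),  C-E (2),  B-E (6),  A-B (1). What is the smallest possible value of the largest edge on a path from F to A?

6

Some routes from F to A:
F → C → E → A: max(3, 2, 8) = 8
F → C → E → B → A: max(3, 2, 6, 1) = 6
F → E → A: max(4, 8) = 8
F → E → B → A: max(4, 6, 1) = 6
Best route has worst link 6.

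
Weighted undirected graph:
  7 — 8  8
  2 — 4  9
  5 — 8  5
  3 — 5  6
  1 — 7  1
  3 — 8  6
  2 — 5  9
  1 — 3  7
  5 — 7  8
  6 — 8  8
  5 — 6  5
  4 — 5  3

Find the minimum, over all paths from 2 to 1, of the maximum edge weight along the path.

9

Checking several routes:
2 → 5 → 6 → 8 → 3 → 1: max(9, 5, 8, 6, 7) = 9
2 → 5 → 7 → 8 → 3 → 1: max(9, 8, 8, 6, 7) = 9
2 → 5 → 7 → 1: max(9, 8, 1) = 9
2 → 5 → 8 → 3 → 1: max(9, 5, 6, 7) = 9
2 → 5 → 6 → 8 → 7 → 1: max(9, 5, 8, 8, 1) = 9
2 → 5 → 8 → 7 → 1: max(9, 5, 8, 1) = 9
The minimum achievable maximum is 9.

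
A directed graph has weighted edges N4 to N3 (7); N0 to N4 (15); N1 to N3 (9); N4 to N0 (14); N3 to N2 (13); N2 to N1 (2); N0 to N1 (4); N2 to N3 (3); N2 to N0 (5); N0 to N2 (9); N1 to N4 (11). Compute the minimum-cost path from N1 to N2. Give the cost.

22

Candidate routes:
N1 - N4 - N0 - N2: 11 + 14 + 9 = 34
N1 - N3 - N2: 9 + 13 = 22
N1 - N4 - N3 - N2: 11 + 7 + 13 = 31
Best route has total 22.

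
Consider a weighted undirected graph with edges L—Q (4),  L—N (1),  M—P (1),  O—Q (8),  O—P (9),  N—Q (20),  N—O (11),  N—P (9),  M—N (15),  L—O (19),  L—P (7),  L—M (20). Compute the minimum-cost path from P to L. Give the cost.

7

Some routes from P to L:
P-N-L: 9 + 1 = 10
P-L: 7
P-M-N-L: 1 + 15 + 1 = 17
Best route has total 7.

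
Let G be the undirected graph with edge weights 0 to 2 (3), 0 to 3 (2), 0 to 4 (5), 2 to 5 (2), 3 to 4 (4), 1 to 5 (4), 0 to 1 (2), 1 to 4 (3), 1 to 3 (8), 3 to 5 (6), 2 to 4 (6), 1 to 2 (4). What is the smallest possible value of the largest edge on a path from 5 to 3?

3

A few of the 5→3 routes:
5→1→0→3: max(4, 2, 2) = 4
5→2→0→3: max(2, 3, 2) = 3
5→2→0→1→4→3: max(2, 3, 2, 3, 4) = 4
5→2→1→0→3: max(2, 4, 2, 2) = 4
5→2→1→4→3: max(2, 4, 3, 4) = 4
Best route has worst link 3.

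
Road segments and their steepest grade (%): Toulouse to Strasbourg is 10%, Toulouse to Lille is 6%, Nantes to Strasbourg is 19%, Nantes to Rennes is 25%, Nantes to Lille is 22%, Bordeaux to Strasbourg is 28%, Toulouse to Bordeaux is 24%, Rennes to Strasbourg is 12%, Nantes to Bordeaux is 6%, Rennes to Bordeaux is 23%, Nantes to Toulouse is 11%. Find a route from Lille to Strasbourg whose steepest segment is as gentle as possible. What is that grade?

Some routes from Lille to Strasbourg:
Lille → Toulouse → Strasbourg: max(6, 10) = 10
Lille → Toulouse → Nantes → Strasbourg: max(6, 11, 19) = 19
Lille → Nantes → Strasbourg: max(22, 19) = 22
Lille → Nantes → Toulouse → Strasbourg: max(22, 11, 10) = 22
Smallest bottleneck: 10%.

10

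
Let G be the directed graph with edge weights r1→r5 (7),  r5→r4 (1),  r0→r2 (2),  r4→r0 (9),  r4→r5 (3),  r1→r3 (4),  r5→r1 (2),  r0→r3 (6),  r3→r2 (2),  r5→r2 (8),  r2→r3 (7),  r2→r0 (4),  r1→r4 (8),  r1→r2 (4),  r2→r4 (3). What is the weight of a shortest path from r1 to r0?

A few of the r1→r0 routes:
r1 -> r3 -> r2 -> r0: 4 + 2 + 4 = 10
r1 -> r2 -> r4 -> r0: 4 + 3 + 9 = 16
r1 -> r3 -> r2 -> r4 -> r0: 4 + 2 + 3 + 9 = 18
r1 -> r2 -> r0: 4 + 4 = 8
r1 -> r5 -> r4 -> r0: 7 + 1 + 9 = 17
r1 -> r4 -> r0: 8 + 9 = 17
The minimum is 8.

8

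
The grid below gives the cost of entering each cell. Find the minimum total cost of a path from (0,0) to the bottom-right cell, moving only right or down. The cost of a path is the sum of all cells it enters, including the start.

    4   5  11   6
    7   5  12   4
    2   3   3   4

One optimal route is (0,0)→(1,0)→(2,0)→(2,1)→(2,2)→(2,3).
Its cost is 4 + 7 + 2 + 3 + 3 + 4 = 23.

23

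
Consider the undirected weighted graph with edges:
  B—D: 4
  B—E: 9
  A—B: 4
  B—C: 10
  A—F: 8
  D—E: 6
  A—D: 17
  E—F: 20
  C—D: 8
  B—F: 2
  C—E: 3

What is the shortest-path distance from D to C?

8

Checking several routes:
D-B-E-C: 4 + 9 + 3 = 16
D-B-C: 4 + 10 = 14
D-E-C: 6 + 3 = 9
D-C: 8
Best route has total 8.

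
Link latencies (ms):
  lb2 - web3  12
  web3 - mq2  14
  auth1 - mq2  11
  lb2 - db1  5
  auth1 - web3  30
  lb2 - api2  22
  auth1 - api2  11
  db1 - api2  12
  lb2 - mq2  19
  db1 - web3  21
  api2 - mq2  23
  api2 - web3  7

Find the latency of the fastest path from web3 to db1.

Some routes from web3 to db1:
web3→lb2→db1: 12 + 5 = 17
web3→api2→lb2→db1: 7 + 22 + 5 = 34
web3→db1: 21
web3→api2→db1: 7 + 12 = 19
Best route has total 17 ms.

17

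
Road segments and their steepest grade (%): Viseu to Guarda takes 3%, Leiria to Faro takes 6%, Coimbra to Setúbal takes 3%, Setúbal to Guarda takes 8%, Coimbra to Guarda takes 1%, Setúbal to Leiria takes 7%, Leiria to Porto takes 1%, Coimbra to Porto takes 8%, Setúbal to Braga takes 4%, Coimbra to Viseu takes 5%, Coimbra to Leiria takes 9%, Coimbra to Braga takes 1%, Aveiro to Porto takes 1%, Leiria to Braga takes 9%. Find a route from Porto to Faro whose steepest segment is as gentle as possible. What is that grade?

6

A few of the Porto→Faro routes:
Porto-Leiria-Faro: max(1, 6) = 6
Porto-Coimbra-Guarda-Setúbal-Leiria-Faro: max(8, 1, 8, 7, 6) = 8
Porto-Coimbra-Braga-Leiria-Faro: max(8, 1, 9, 6) = 9
Porto-Coimbra-Setúbal-Leiria-Faro: max(8, 3, 7, 6) = 8
Porto-Coimbra-Braga-Setúbal-Leiria-Faro: max(8, 1, 4, 7, 6) = 8
Porto-Coimbra-Viseu-Guarda-Setúbal-Leiria-Faro: max(8, 5, 3, 8, 7, 6) = 8
The minimum achievable maximum is 6%.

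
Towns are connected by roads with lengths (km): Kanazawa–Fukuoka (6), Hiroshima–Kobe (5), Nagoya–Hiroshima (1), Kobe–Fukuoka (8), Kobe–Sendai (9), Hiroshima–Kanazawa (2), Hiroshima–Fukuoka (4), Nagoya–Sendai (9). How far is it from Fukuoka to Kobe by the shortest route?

Routes from Fukuoka to Kobe:
Fukuoka -> Kanazawa -> Hiroshima -> Kobe: 6 + 2 + 5 = 13
Fukuoka -> Kanazawa -> Hiroshima -> Nagoya -> Sendai -> Kobe: 6 + 2 + 1 + 9 + 9 = 27
Fukuoka -> Kobe: 8
Fukuoka -> Hiroshima -> Nagoya -> Sendai -> Kobe: 4 + 1 + 9 + 9 = 23
Fukuoka -> Hiroshima -> Kobe: 4 + 5 = 9
The minimum is 8 km.

8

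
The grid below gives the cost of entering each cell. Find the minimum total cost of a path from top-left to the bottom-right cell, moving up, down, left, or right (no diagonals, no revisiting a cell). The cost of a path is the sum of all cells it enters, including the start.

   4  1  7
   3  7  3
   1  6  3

Best path: [0,0] -> [1,0] -> [2,0] -> [2,1] -> [2,2]
Cost: 4 + 3 + 1 + 6 + 3 = 17

17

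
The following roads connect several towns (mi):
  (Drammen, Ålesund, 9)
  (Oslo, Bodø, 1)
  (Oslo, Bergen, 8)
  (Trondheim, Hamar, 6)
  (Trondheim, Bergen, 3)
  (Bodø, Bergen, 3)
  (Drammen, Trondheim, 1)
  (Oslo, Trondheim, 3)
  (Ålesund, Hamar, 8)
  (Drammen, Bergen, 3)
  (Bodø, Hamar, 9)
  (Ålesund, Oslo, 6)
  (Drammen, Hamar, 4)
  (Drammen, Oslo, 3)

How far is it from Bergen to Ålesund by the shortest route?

10

Comparing a few candidate routes:
Bergen - Drammen - Oslo - Ålesund: 3 + 3 + 6 = 12
Bergen - Bodø - Oslo - Ålesund: 3 + 1 + 6 = 10
Bergen - Trondheim - Oslo - Ålesund: 3 + 3 + 6 = 12
Bergen - Drammen - Ålesund: 3 + 9 = 12
Shortest: 10 mi.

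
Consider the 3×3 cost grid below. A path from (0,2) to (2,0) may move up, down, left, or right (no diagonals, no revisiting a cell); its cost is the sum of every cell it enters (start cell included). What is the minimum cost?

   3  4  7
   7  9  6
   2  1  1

Path r0c2 -> r1c2 -> r2c2 -> r2c1 -> r2c0: 7 + 6 + 1 + 1 + 2 = 17.

17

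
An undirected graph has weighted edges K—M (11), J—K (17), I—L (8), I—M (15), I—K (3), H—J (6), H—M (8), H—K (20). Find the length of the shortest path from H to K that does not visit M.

20

Paths from H to K avoiding M:
H -> J -> K: 6 + 17 = 23
H -> K: 20
Best route has total 20.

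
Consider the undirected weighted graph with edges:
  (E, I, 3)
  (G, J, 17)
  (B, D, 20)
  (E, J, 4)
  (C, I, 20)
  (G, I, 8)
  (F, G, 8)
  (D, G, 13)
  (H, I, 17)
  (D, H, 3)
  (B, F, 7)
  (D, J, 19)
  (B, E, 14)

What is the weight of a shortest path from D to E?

23

A few of the D→E routes:
D → G → J → E: 13 + 17 + 4 = 34
D → B → E: 20 + 14 = 34
D → J → E: 19 + 4 = 23
D → H → I → E: 3 + 17 + 3 = 23
D → G → I → E: 13 + 8 + 3 = 24
The minimum is 23.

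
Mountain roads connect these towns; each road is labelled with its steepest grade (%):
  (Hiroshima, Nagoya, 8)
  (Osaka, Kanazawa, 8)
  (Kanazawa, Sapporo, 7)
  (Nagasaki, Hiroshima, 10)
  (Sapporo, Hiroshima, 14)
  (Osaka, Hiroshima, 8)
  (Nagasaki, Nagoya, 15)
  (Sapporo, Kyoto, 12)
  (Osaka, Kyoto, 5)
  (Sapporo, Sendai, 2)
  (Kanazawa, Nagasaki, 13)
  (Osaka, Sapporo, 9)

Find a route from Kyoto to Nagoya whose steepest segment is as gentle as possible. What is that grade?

8

Comparing a few candidate routes:
Kyoto - Sapporo - Kanazawa - Osaka - Hiroshima - Nagoya: max(12, 7, 8, 8, 8) = 12
Kyoto - Osaka - Hiroshima - Nagoya: max(5, 8, 8) = 8
Kyoto - Sapporo - Kanazawa - Nagasaki - Hiroshima - Nagoya: max(12, 7, 13, 10, 8) = 13
Kyoto - Sapporo - Osaka - Kanazawa - Nagasaki - Hiroshima - Nagoya: max(12, 9, 8, 13, 10, 8) = 13
Kyoto - Sapporo - Osaka - Hiroshima - Nagoya: max(12, 9, 8, 8) = 12
Best route has worst link 8%.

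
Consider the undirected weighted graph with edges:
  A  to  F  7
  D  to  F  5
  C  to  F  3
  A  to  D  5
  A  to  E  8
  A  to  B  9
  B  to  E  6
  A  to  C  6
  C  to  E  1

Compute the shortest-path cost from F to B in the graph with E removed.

Paths from F to B avoiding E:
F - A - B: 7 + 9 = 16
F - D - A - B: 5 + 5 + 9 = 19
F - C - A - B: 3 + 6 + 9 = 18
The minimum is 16.

16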